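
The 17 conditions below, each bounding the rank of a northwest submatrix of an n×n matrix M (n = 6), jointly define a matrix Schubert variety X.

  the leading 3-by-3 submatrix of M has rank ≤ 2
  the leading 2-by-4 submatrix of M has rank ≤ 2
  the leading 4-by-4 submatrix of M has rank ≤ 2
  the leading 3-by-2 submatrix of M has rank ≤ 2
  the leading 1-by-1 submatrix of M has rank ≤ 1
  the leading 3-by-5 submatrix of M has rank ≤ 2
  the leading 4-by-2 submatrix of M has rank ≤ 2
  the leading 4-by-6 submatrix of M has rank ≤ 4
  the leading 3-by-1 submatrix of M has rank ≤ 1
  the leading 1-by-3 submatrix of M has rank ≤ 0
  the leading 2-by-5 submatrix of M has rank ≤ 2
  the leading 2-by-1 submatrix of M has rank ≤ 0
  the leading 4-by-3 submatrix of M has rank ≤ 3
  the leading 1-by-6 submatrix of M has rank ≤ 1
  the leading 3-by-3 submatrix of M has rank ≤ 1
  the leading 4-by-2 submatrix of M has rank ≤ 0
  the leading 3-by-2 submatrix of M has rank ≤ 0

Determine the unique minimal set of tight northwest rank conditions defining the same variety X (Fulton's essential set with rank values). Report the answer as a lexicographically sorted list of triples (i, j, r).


Rank table r_w(6×6) implied by the 17 constraints:

  0 | 0 | 0 | 1 | 1 | 1
  0 | 0 | 1 | 2 | 2 | 2
  0 | 0 | 1 | 2 | 2 | 3
  0 | 0 | 1 | 2 | 3 | 4
  1 | 1 | 2 | 3 | 4 | 5
  1 | 2 | 3 | 4 | 5 | 6

the unique w with this rank table is (4, 3, 6, 5, 1, 2).

D(w) has 10 cells with 3 SE-corners; essential set:

[(1, 3, 0), (3, 5, 2), (4, 2, 0)]


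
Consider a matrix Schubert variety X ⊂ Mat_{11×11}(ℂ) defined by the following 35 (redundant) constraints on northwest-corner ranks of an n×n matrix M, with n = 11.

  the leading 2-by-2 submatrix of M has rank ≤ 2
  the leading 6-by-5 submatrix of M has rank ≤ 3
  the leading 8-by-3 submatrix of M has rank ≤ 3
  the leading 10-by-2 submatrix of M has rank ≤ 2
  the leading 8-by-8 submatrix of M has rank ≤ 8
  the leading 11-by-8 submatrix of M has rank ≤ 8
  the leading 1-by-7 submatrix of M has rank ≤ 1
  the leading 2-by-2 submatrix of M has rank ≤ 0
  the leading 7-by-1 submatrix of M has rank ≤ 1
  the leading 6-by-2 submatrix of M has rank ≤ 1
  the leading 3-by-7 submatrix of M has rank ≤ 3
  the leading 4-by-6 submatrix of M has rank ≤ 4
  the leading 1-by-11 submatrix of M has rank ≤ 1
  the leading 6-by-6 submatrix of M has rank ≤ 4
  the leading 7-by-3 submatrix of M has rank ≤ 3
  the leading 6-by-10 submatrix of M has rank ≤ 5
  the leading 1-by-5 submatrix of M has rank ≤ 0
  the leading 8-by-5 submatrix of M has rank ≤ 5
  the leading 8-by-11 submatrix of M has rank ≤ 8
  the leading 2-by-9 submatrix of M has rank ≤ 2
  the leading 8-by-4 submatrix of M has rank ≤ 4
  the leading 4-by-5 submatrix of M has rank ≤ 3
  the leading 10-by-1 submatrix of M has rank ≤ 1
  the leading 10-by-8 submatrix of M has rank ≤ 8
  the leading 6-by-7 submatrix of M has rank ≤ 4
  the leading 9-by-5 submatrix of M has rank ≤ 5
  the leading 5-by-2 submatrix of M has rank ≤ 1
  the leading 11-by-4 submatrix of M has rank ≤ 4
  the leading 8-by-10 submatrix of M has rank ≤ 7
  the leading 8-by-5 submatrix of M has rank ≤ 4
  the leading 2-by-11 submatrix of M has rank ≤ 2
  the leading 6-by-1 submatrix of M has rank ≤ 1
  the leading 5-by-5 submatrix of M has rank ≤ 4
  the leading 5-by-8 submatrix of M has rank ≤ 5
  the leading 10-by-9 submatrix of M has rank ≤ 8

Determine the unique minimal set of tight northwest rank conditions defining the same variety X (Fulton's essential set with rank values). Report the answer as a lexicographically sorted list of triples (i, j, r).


Recovering R(i,j) via the rank-extension bound from the 35 conditions:

  R[1]: 0 0 0 0 0 1 1 1 1 1 1
  R[2]: 0 0 1 1 1 2 2 2 2 2 2
  R[3]: 1 1 2 2 2 3 3 3 3 3 3
  R[4]: 1 1 2 3 3 4 4 4 4 4 4
  R[5]: 1 1 2 3 3 4 4 5 5 5 5
  R[6]: 1 1 2 3 3 4 4 5 5 5 6
  R[7]: 1 2 3 4 4 5 5 6 6 6 7
  R[8]: 1 2 3 4 4 5 6 7 7 7 8
  R[9]: 1 2 3 4 5 6 7 8 8 8 9
  R[10]: 1 2 3 4 5 6 7 8 8 9 10
  R[11]: 1 2 3 4 5 6 7 8 9 10 11

hence w(1..11) = (6, 3, 1, 4, 8, 11, 2, 7, 5, 10, 9).

|D(w)|=18, |Ess(w)|=8:

[(1, 5, 0), (2, 2, 0), (6, 2, 1), (6, 5, 3), (6, 7, 4), (6, 10, 5), (8, 5, 4), (10, 9, 8)]


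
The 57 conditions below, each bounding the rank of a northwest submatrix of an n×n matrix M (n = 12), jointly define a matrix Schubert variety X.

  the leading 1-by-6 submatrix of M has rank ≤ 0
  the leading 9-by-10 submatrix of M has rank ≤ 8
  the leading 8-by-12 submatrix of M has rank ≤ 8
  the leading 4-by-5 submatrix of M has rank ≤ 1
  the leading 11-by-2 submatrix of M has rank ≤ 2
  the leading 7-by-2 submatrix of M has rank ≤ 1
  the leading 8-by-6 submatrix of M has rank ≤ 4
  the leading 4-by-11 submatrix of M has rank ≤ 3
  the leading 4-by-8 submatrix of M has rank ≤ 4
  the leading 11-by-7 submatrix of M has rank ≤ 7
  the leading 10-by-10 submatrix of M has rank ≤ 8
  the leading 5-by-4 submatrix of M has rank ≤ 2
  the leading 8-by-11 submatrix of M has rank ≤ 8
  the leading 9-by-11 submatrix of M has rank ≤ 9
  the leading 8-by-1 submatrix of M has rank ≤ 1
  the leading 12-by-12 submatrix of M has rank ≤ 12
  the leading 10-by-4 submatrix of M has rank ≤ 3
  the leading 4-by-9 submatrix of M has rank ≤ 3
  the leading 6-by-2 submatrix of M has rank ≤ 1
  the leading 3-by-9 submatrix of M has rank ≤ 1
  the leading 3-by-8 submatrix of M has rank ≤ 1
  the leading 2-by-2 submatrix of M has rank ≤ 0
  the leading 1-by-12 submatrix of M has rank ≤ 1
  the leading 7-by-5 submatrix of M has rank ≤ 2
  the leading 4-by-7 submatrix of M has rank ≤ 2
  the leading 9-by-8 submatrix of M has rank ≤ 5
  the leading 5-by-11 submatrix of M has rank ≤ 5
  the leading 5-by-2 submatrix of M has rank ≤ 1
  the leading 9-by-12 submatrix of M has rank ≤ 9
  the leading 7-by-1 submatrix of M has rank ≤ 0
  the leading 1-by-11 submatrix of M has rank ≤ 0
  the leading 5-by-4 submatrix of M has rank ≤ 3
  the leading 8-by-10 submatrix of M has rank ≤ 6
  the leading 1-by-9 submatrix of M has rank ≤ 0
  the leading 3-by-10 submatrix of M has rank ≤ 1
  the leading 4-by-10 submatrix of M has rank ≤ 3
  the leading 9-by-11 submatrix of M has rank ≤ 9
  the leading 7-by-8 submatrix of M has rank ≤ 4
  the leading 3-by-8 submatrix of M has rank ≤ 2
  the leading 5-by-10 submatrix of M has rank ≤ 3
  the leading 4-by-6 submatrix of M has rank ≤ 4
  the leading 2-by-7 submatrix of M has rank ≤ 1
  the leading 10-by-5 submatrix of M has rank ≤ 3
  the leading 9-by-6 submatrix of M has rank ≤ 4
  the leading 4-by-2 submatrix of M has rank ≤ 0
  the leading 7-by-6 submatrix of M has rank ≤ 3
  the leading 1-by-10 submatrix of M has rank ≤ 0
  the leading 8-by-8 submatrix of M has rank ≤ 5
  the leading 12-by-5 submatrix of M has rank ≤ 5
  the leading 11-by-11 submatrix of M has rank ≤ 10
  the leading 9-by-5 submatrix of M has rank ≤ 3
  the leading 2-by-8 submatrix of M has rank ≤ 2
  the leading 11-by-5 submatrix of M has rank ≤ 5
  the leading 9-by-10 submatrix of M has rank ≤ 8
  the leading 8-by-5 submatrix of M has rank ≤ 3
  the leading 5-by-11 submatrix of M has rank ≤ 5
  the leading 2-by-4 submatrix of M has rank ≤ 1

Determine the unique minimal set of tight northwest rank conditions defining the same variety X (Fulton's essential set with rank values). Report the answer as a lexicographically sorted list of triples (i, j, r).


Reconstructing r_w from the 57 given conditions:

  0  0  0  0  0  0  0  0  0  0  0  1
  0  0  1  1  1  1  1  1  1  1  1  2
  0  0  1  1  1  1  1  1  1  1  2  3
  0  0  1  1  1  2  2  2  2  2  3  4
  0  1  2  2  2  3  3  3  3  3  4  5
  0  1  2  2  2  3  4  4  4  4  5  6
  0  1  2  2  2  3  4  4  5  5  6  7
  1  2  3  3  3  4  5  5  6  6  7  8
  1  2  3  3  3  4  5  5  6  7  8  9
  1  2  3  3  3  4  5  6  7  8  9  10
  1  2  3  4  4  5  6  7  8  9  10  11
  1  2  3  4  5  6  7  8  9  10  11  12

giving w = (12, 3, 11, 6, 2, 7, 9, 1, 10, 8, 4, 5) via Δ²R.

9 SE-corners of the 39-cell Rothe diagram give Ess(w):

[(1, 11, 0), (3, 10, 1), (4, 2, 0), (4, 5, 1), (7, 1, 0), (7, 5, 2), (7, 8, 4), (9, 8, 5), (10, 5, 3)]


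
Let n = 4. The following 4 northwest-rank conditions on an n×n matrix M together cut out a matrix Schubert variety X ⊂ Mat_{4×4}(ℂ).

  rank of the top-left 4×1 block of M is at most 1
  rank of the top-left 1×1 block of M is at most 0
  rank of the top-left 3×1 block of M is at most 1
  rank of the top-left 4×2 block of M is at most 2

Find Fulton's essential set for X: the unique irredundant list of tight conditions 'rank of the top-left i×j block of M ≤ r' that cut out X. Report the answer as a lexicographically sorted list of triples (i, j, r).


Computing R[i][j] = min implied NW-rank bound (n=4, 4 conditions):

  R[1]: 0 | 1 | 1 | 1
  R[2]: 1 | 2 | 2 | 2
  R[3]: 1 | 2 | 3 | 3
  R[4]: 1 | 2 | 3 | 4

second differences of R give the permutation w = (2, 1, 3, 4).

D(w) has 1 cell with 1 SE-corner; essential set:

[(1, 1, 0)]


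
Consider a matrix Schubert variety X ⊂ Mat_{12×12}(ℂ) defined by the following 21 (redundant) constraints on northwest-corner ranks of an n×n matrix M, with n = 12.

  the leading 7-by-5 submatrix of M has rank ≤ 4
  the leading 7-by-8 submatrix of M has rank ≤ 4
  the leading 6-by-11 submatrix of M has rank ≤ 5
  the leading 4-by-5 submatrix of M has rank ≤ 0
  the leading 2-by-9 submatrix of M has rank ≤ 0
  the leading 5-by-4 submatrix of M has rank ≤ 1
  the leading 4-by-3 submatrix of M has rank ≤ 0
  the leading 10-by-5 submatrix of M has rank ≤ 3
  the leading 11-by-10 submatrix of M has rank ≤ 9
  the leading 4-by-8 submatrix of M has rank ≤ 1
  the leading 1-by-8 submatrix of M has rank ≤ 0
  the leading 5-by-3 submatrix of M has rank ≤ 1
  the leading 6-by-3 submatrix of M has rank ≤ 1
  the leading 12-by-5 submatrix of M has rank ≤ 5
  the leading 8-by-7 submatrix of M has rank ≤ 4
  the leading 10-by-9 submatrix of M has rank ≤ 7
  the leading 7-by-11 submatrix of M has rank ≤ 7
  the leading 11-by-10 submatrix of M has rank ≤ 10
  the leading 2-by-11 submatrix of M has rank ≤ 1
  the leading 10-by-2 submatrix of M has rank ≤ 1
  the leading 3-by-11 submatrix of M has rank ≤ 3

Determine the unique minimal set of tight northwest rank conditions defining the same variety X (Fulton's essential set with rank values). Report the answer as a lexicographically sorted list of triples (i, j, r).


The tightest implied rank at each (i,j), from the 21 conditions:

  0 | 0 | 0 | 0 | 0 | 0 | 0 | 0 | 0 | 1 | 1 | 1
  0 | 0 | 0 | 0 | 0 | 0 | 0 | 0 | 0 | 1 | 1 | 2
  0 | 0 | 0 | 0 | 0 | 1 | 1 | 1 | 1 | 2 | 2 | 3
  0 | 0 | 0 | 0 | 0 | 1 | 1 | 1 | 2 | 3 | 3 | 4
  1 | 1 | 1 | 1 | 1 | 2 | 2 | 2 | 3 | 4 | 4 | 5
  1 | 1 | 1 | 2 | 2 | 3 | 3 | 3 | 4 | 5 | 5 | 6
  1 | 1 | 2 | 3 | 3 | 4 | 4 | 4 | 5 | 6 | 6 | 7
  1 | 1 | 2 | 3 | 3 | 4 | 4 | 5 | 6 | 7 | 7 | 8
  1 | 1 | 2 | 3 | 3 | 4 | 5 | 6 | 7 | 8 | 8 | 9
  1 | 1 | 2 | 3 | 3 | 4 | 5 | 6 | 7 | 8 | 9 | 10
  1 | 2 | 3 | 4 | 4 | 5 | 6 | 7 | 8 | 9 | 10 | 11
  1 | 2 | 3 | 4 | 5 | 6 | 7 | 8 | 9 | 10 | 11 | 12

giving w = (10, 12, 6, 9, 1, 4, 3, 8, 7, 11, 2, 5) via Δ²R.

D(w) has 41 cells with 8 SE-corners; essential set:

[(2, 9, 0), (2, 11, 1), (4, 5, 0), (4, 8, 1), (6, 3, 1), (8, 7, 4), (10, 2, 1), (10, 5, 3)]


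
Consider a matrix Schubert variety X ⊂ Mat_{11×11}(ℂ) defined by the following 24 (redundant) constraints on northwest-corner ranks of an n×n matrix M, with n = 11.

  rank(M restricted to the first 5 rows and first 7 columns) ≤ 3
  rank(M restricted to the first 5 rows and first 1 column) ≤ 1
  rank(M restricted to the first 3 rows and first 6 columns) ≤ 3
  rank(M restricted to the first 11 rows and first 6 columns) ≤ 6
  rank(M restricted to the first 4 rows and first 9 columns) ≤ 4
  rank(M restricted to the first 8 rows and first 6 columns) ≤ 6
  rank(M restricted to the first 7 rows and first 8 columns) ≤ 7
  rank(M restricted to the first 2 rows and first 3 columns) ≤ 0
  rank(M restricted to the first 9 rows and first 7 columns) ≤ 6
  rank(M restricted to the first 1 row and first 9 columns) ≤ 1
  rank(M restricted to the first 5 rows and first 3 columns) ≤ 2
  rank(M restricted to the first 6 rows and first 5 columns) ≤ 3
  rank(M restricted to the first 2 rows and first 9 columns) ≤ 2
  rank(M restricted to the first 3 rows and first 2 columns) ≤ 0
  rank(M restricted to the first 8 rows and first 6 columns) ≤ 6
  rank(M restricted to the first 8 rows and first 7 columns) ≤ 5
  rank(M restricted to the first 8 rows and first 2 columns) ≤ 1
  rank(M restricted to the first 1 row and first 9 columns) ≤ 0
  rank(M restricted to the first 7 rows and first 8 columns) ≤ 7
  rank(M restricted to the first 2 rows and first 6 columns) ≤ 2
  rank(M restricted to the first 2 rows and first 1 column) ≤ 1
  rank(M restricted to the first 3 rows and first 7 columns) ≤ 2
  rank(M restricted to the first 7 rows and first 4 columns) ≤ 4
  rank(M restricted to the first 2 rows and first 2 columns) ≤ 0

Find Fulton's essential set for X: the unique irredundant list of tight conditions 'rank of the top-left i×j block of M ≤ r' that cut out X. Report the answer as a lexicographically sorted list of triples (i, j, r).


Reconstructing r_w from the 24 given conditions:

  0 0 0 0 0 0 0 0 0 1 1
  0 0 0 1 1 1 1 1 1 2 2
  0 0 1 2 2 2 2 2 2 3 3
  1 1 2 3 3 3 3 3 3 4 4
  1 1 2 3 3 3 3 4 4 5 5
  1 1 2 3 3 4 4 5 5 6 6
  1 1 2 3 4 5 5 6 6 7 7
  1 1 2 3 4 5 5 6 7 8 8
  1 2 3 4 5 6 6 7 8 9 9
  1 2 3 4 5 6 7 8 9 10 10
  1 2 3 4 5 6 7 8 9 10 11

hence w(1..11) = (10, 4, 3, 1, 8, 6, 5, 9, 2, 7, 11).

7 SE-corners of the 23-cell Rothe diagram give Ess(w):

[(1, 9, 0), (2, 3, 0), (3, 2, 0), (5, 7, 3), (6, 5, 3), (8, 2, 1), (8, 7, 5)]


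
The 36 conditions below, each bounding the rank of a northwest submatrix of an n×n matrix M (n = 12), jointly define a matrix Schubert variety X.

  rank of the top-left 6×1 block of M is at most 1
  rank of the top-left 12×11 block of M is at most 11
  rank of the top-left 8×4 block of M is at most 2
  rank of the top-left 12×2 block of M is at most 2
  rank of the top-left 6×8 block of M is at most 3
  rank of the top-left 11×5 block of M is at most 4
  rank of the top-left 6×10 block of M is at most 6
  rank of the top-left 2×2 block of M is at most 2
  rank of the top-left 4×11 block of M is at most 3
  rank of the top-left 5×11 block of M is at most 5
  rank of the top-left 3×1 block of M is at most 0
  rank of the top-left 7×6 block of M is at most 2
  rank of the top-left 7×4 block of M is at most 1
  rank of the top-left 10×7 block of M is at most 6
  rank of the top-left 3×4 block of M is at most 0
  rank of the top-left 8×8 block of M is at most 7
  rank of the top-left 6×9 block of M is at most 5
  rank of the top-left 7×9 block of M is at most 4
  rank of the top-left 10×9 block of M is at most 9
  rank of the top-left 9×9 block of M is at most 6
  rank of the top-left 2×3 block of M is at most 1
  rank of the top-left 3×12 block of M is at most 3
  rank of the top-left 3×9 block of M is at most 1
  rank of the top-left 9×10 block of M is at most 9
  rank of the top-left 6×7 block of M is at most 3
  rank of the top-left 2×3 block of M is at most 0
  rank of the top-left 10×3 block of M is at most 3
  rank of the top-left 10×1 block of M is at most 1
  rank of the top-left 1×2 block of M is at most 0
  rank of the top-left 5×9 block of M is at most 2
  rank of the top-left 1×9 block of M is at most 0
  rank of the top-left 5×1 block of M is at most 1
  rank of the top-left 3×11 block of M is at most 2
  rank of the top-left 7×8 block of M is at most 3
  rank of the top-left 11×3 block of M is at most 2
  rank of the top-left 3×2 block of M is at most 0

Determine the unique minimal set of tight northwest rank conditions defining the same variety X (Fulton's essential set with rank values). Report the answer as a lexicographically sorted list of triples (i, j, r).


Reconstructing r_w from the 36 given conditions:

  i=1: 0 | 0 | 0 | 0 | 0 | 0 | 0 | 0 | 0 | 1 | 1 | 1
  i=2: 0 | 0 | 0 | 0 | 1 | 1 | 1 | 1 | 1 | 2 | 2 | 2
  i=3: 0 | 0 | 0 | 0 | 1 | 1 | 1 | 1 | 1 | 2 | 2 | 3
  i=4: 1 | 1 | 1 | 1 | 2 | 2 | 2 | 2 | 2 | 3 | 3 | 4
  i=5: 1 | 1 | 1 | 1 | 2 | 2 | 2 | 2 | 2 | 3 | 4 | 5
  i=6: 1 | 1 | 1 | 1 | 2 | 2 | 3 | 3 | 3 | 4 | 5 | 6
  i=7: 1 | 1 | 1 | 1 | 2 | 2 | 3 | 3 | 4 | 5 | 6 | 7
  i=8: 1 | 2 | 2 | 2 | 3 | 3 | 4 | 4 | 5 | 6 | 7 | 8
  i=9: 1 | 2 | 2 | 3 | 4 | 4 | 5 | 5 | 6 | 7 | 8 | 9
  i=10: 1 | 2 | 2 | 3 | 4 | 5 | 6 | 6 | 7 | 8 | 9 | 10
  i=11: 1 | 2 | 2 | 3 | 4 | 5 | 6 | 7 | 8 | 9 | 10 | 11
  i=12: 1 | 2 | 3 | 4 | 5 | 6 | 7 | 8 | 9 | 10 | 11 | 12

hence w(1..12) = (10, 5, 12, 1, 11, 7, 9, 2, 4, 6, 8, 3).

9 SE-corners of the 41-cell Rothe diagram give Ess(w):

[(1, 9, 0), (3, 4, 0), (3, 9, 1), (3, 11, 2), (5, 9, 2), (7, 4, 1), (7, 6, 2), (7, 8, 3), (11, 3, 2)]


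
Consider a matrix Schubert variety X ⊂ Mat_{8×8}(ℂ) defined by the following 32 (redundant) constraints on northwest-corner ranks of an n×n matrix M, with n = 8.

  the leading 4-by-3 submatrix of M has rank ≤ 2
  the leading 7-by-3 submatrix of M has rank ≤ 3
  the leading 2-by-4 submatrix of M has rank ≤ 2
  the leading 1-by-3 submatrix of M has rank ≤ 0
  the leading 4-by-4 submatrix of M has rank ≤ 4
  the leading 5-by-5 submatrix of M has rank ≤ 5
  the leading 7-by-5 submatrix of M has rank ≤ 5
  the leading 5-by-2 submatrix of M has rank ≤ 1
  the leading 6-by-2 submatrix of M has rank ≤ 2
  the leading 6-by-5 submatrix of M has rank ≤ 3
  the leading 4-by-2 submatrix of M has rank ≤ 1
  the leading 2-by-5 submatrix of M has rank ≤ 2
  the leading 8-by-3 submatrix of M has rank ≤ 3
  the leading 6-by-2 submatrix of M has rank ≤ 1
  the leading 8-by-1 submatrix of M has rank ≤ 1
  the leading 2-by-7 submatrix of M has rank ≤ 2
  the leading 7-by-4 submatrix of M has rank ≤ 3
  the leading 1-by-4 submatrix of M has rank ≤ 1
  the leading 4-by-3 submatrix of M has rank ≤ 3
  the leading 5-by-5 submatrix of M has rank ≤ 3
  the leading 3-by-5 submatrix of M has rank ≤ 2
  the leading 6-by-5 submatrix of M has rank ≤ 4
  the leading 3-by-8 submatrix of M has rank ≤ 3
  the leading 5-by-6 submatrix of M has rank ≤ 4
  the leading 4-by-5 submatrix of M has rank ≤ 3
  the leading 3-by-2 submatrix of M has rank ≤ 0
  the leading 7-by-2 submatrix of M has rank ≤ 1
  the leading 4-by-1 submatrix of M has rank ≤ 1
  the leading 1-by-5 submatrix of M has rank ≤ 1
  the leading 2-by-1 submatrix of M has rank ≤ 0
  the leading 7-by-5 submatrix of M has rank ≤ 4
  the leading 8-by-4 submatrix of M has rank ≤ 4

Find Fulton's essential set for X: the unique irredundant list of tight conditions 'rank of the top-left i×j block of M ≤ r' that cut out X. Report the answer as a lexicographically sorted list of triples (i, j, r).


Computing R[i][j] = min implied NW-rank bound (n=8, 32 conditions):

  i=1: 0 0 0 1 1 1 1 1
  i=2: 0 0 1 2 2 2 2 2
  i=3: 0 0 1 2 2 3 3 3
  i=4: 1 1 2 3 3 4 4 4
  i=5: 1 1 2 3 3 4 5 5
  i=6: 1 1 2 3 3 4 5 6
  i=7: 1 1 2 3 4 5 6 7
  i=8: 1 2 3 4 5 6 7 8

giving w = (4, 3, 6, 1, 7, 8, 5, 2) via Δ²R.

5 SE-corners of the 13-cell Rothe diagram give Ess(w):

[(1, 3, 0), (3, 2, 0), (3, 5, 2), (6, 5, 3), (7, 2, 1)]


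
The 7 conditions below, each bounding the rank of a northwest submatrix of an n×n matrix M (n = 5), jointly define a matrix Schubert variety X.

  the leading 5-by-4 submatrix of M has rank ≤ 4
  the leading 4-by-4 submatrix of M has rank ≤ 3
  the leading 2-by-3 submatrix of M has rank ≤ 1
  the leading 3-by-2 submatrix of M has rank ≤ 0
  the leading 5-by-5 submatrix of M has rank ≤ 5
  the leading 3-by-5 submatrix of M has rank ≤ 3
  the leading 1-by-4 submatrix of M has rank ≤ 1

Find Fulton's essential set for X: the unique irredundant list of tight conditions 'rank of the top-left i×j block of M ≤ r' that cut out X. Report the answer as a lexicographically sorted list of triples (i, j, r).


Computing R[i][j] = min implied NW-rank bound (n=5, 7 conditions):

  row 1: 0 | 0 | 1 | 1 | 1
  row 2: 0 | 0 | 1 | 2 | 2
  row 3: 0 | 0 | 1 | 2 | 3
  row 4: 1 | 1 | 2 | 3 | 4
  row 5: 1 | 2 | 3 | 4 | 5

giving w = (3, 4, 5, 1, 2) via Δ²R.

Fulton essential set (1 of the 6 Rothe cells):

[(3, 2, 0)]


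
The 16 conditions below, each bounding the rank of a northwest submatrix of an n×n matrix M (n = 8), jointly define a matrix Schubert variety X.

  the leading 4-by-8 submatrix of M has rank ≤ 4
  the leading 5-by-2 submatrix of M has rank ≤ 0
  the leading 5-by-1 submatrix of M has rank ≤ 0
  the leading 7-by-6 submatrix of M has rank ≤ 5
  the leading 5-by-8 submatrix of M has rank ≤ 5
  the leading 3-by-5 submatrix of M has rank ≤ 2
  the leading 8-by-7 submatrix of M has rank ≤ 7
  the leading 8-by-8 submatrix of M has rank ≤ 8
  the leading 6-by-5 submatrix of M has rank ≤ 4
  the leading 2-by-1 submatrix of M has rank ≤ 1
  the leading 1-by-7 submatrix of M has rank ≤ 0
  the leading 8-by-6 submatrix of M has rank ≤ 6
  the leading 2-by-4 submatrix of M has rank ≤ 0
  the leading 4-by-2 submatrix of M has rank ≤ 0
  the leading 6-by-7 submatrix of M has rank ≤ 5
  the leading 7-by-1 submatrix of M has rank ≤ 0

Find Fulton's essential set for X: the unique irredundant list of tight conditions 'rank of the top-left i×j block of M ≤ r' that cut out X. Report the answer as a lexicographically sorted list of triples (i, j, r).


Recovering R(i,j) via the rank-extension bound from the 16 conditions:

  i=1: 0, 0, 0, 0, 0, 0, 0, 1
  i=2: 0, 0, 0, 0, 1, 1, 1, 2
  i=3: 0, 0, 1, 1, 2, 2, 2, 3
  i=4: 0, 0, 1, 2, 3, 3, 3, 4
  i=5: 0, 0, 1, 2, 3, 4, 4, 5
  i=6: 0, 1, 2, 3, 4, 5, 5, 6
  i=7: 0, 1, 2, 3, 4, 5, 6, 7
  i=8: 1, 2, 3, 4, 5, 6, 7, 8

giving w = (8, 5, 3, 4, 6, 2, 7, 1) via Δ²R.

4 SE-corners of the 19-cell Rothe diagram give Ess(w):

[(1, 7, 0), (2, 4, 0), (5, 2, 0), (7, 1, 0)]


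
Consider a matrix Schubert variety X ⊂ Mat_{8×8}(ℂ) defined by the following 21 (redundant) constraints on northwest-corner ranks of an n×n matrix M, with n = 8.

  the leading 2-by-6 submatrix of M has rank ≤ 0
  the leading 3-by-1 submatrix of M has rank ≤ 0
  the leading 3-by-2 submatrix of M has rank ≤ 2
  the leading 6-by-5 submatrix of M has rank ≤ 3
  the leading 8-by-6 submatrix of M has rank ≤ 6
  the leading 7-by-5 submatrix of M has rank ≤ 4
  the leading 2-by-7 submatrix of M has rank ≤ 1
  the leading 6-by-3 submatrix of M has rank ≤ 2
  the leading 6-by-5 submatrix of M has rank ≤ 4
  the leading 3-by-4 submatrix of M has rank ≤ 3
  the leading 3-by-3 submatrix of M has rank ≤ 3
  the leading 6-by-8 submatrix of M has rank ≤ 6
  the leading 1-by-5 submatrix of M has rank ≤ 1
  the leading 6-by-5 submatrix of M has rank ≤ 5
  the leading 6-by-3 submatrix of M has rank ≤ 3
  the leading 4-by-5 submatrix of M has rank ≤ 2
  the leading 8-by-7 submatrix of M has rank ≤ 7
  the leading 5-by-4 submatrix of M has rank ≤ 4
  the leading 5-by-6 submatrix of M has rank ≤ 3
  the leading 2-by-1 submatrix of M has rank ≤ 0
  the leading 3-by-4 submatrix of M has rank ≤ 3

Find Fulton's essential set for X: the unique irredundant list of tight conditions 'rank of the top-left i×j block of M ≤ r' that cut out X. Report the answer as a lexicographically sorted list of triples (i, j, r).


Reconstructing r_w from the 21 given conditions:

  i=1: 0, 0, 0, 0, 0, 0, 1, 1
  i=2: 0, 0, 0, 0, 0, 0, 1, 2
  i=3: 0, 1, 1, 1, 1, 1, 2, 3
  i=4: 1, 2, 2, 2, 2, 2, 3, 4
  i=5: 1, 2, 2, 3, 3, 3, 4, 5
  i=6: 1, 2, 2, 3, 3, 4, 5, 6
  i=7: 1, 2, 3, 4, 4, 5, 6, 7
  i=8: 1, 2, 3, 4, 5, 6, 7, 8

giving w = (7, 8, 2, 1, 4, 6, 3, 5) via Δ²R.

Rothe diagram D(w) (16 cells), 4 SE-corners (essential conditions):

[(2, 6, 0), (3, 1, 0), (6, 3, 2), (6, 5, 3)]


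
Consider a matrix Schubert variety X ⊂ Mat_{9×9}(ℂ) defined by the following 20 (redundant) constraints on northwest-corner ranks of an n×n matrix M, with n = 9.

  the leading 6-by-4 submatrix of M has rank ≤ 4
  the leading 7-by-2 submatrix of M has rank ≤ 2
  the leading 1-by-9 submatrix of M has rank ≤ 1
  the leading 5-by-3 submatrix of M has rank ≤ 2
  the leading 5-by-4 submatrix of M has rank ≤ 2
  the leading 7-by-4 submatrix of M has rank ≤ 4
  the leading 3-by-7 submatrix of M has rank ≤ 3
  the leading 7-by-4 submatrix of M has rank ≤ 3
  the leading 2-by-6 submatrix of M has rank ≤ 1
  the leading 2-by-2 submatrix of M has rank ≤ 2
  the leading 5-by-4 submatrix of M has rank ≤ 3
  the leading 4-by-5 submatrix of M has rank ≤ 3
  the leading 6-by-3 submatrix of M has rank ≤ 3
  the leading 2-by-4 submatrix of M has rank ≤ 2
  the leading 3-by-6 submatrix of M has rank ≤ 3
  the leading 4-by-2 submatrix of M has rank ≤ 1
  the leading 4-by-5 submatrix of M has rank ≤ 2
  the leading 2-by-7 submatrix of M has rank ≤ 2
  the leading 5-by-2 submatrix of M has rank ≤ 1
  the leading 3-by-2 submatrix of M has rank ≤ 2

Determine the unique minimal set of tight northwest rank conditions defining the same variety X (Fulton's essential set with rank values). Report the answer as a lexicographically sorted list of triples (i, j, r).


Propagating the 20 rank bounds to every northwest block:

  1, 1, 1, 1, 1, 1, 1, 1, 1
  1, 1, 1, 1, 1, 1, 2, 2, 2
  1, 1, 2, 2, 2, 2, 3, 3, 3
  1, 1, 2, 2, 2, 3, 4, 4, 4
  1, 1, 2, 2, 3, 4, 5, 5, 5
  1, 2, 3, 3, 4, 5, 6, 6, 6
  1, 2, 3, 3, 4, 5, 6, 7, 7
  1, 2, 3, 4, 5, 6, 7, 8, 8
  1, 2, 3, 4, 5, 6, 7, 8, 9

the unique w with this rank table is (1, 7, 3, 6, 5, 2, 8, 4, 9).

5 SE-corners of the 12-cell Rothe diagram give Ess(w):

[(2, 6, 1), (4, 5, 2), (5, 2, 1), (5, 4, 2), (7, 4, 3)]


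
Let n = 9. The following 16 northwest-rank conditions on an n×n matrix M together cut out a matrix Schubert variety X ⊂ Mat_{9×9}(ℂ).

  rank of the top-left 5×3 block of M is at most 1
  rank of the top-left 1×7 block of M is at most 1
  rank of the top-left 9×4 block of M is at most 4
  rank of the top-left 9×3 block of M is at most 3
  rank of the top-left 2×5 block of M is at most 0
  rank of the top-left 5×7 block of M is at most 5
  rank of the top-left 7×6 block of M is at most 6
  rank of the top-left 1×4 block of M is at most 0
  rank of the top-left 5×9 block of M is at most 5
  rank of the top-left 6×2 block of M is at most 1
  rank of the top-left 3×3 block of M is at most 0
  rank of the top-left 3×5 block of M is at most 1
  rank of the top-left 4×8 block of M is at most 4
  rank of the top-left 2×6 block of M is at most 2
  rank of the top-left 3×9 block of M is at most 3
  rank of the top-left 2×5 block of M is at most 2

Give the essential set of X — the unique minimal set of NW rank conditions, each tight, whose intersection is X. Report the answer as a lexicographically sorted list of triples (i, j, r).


Computing R[i][j] = min implied NW-rank bound (n=9, 16 conditions):

  row 1: 0  0  0  0  0  1  1  1  1
  row 2: 0  0  0  0  0  1  2  2  2
  row 3: 0  0  0  1  1  2  3  3  3
  row 4: 1  1  1  2  2  3  4  4  4
  row 5: 1  1  1  2  3  4  5  5  5
  row 6: 1  1  2  3  4  5  6  6  6
  row 7: 1  2  3  4  5  6  7  7  7
  row 8: 1  2  3  4  5  6  7  8  8
  row 9: 1  2  3  4  5  6  7  8  9

so w = (6, 7, 4, 1, 5, 3, 2, 8, 9).

D(w) has 16 cells with 4 SE-corners; essential set:

[(2, 5, 0), (3, 3, 0), (5, 3, 1), (6, 2, 1)]


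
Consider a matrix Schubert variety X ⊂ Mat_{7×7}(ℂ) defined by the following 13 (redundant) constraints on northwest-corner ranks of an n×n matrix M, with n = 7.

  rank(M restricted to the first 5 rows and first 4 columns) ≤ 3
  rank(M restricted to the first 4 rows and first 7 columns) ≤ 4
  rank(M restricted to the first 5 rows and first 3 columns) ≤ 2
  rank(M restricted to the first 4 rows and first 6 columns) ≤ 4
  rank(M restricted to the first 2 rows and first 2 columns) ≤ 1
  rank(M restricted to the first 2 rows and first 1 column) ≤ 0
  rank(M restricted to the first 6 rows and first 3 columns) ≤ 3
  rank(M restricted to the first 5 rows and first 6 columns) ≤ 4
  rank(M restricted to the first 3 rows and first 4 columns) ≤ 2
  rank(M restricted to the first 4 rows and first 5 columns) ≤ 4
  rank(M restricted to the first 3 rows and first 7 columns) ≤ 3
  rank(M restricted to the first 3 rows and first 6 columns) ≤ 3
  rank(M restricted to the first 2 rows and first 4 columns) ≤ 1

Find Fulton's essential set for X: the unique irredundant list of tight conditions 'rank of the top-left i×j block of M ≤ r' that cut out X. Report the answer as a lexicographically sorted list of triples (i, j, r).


Recovering R(i,j) via the rank-extension bound from the 13 conditions:

  0  1  1  1  1  1  1
  0  1  1  1  2  2  2
  1  2  2  2  3  3  3
  1  2  2  3  4  4  4
  1  2  2  3  4  4  5
  1  2  3  4  5  5  6
  1  2  3  4  5  6  7

second differences of R give the permutation w = (2, 5, 1, 4, 7, 3, 6).

|D(w)|=7, |Ess(w)|=4:

[(2, 1, 0), (2, 4, 1), (5, 3, 2), (5, 6, 4)]


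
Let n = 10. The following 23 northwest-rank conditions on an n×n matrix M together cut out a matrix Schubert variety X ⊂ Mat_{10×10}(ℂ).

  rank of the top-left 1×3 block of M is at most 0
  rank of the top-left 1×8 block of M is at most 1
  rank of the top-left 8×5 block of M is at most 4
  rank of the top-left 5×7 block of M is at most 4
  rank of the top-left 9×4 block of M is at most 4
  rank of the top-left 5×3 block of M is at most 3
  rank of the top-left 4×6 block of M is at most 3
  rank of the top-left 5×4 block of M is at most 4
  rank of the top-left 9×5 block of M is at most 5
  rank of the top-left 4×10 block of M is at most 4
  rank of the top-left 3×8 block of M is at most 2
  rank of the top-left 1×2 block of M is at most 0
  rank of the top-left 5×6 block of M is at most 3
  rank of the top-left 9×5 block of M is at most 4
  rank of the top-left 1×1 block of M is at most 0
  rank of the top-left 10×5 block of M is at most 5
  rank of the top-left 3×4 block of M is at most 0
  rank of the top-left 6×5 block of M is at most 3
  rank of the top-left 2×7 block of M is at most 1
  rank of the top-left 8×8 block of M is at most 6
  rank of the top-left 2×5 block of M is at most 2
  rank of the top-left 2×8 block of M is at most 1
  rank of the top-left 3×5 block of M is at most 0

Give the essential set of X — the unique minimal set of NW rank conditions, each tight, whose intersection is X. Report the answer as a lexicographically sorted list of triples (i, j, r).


Propagating the 23 rank bounds to every northwest block:

  0 | 0 | 0 | 0 | 0 | 1 | 1 | 1 | 1 | 1
  0 | 0 | 0 | 0 | 0 | 1 | 1 | 1 | 2 | 2
  0 | 0 | 0 | 0 | 0 | 1 | 2 | 2 | 3 | 3
  1 | 1 | 1 | 1 | 1 | 2 | 3 | 3 | 4 | 4
  1 | 2 | 2 | 2 | 2 | 3 | 4 | 4 | 5 | 5
  1 | 2 | 3 | 3 | 3 | 4 | 5 | 5 | 6 | 6
  1 | 2 | 3 | 4 | 4 | 5 | 6 | 6 | 7 | 7
  1 | 2 | 3 | 4 | 4 | 5 | 6 | 6 | 7 | 8
  1 | 2 | 3 | 4 | 4 | 5 | 6 | 7 | 8 | 9
  1 | 2 | 3 | 4 | 5 | 6 | 7 | 8 | 9 | 10

reading off 1-entries of Δ²R: w = (6, 9, 7, 1, 2, 3, 4, 10, 8, 5).

D(w) has 20 cells with 4 SE-corners; essential set:

[(2, 8, 1), (3, 5, 0), (8, 8, 6), (9, 5, 4)]


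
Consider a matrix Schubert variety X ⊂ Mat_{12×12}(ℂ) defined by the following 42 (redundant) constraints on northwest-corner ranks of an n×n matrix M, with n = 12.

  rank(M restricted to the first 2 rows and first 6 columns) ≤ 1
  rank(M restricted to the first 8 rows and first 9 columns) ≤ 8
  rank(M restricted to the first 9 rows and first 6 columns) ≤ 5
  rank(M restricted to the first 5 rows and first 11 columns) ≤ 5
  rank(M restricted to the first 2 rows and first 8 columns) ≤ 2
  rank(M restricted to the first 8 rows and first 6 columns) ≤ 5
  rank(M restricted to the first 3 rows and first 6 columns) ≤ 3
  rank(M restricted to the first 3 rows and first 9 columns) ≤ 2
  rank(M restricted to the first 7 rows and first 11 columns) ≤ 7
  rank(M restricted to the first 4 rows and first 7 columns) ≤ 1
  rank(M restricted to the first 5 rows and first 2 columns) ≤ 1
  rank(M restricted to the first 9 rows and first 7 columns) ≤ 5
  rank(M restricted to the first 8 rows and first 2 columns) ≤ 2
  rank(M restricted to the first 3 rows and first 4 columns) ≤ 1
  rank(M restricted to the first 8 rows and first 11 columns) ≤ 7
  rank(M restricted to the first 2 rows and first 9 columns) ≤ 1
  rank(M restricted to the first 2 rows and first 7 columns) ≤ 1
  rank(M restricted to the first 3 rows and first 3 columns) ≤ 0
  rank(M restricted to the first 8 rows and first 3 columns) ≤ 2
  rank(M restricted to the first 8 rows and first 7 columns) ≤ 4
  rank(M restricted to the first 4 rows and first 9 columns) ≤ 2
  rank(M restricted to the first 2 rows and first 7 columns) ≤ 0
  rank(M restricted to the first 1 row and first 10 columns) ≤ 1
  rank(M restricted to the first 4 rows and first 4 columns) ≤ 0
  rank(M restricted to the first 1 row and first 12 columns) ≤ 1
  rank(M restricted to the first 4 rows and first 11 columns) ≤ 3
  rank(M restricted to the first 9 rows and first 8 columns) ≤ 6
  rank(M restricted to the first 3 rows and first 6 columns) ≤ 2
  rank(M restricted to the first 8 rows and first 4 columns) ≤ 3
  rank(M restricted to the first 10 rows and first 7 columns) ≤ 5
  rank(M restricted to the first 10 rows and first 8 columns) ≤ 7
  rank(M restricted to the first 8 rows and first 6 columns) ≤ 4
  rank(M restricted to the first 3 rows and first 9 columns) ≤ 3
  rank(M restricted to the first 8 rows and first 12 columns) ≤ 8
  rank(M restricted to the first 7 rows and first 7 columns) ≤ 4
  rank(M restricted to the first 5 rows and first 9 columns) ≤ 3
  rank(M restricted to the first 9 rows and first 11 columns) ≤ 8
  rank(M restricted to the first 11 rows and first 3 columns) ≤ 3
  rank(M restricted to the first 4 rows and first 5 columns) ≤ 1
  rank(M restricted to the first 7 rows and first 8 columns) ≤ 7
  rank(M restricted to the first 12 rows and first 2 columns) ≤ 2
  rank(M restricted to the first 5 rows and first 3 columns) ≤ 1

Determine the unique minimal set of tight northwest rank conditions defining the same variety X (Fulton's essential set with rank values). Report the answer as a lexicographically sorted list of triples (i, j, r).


Computing R[i][j] = min implied NW-rank bound (n=12, 42 conditions):

  row 1: 0  0  0  0  0  0  0  1  1  1  1  1
  row 2: 0  0  0  0  0  0  0  1  1  2  2  2
  row 3: 0  0  0  0  1  1  1  2  2  3  3  3
  row 4: 0  0  0  0  1  1  1  2  2  3  3  4
  row 5: 1  1  1  1  2  2  2  3  3  4  4  5
  row 6: 1  2  2  2  3  3  3  4  4  5  5  6
  row 7: 1  2  2  3  4  4  4  5  5  6  6  7
  row 8: 1  2  2  3  4  4  4  5  6  7  7  8
  row 9: 1  2  3  4  5  5  5  6  7  8  8  9
  row 10: 1  2  3  4  5  5  5  6  7  8  9  10
  row 11: 1  2  3  4  5  6  6  7  8  9  10  11
  row 12: 1  2  3  4  5  6  7  8  9  10  11  12

reading off 1-entries of Δ²R: w = (8, 10, 5, 12, 1, 2, 4, 9, 3, 11, 6, 7).

Rothe diagram D(w) (33 cells), 9 SE-corners (essential conditions):

[(2, 7, 0), (2, 9, 1), (4, 4, 0), (4, 7, 1), (4, 9, 2), (4, 11, 3), (8, 3, 2), (8, 7, 4), (10, 7, 5)]


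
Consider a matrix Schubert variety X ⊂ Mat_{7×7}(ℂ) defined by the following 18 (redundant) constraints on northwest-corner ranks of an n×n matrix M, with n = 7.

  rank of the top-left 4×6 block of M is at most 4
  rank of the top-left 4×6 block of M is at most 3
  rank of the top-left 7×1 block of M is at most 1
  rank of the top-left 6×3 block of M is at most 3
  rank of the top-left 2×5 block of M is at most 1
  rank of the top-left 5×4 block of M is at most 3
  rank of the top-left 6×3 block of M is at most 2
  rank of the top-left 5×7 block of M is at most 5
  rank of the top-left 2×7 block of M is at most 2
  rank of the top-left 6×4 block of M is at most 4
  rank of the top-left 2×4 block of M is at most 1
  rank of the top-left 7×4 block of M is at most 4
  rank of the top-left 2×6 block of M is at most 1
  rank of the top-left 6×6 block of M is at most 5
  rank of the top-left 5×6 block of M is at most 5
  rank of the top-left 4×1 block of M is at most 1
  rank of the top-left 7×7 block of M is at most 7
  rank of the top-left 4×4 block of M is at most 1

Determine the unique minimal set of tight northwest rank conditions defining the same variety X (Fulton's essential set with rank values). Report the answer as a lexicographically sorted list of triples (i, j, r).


The tightest implied rank at each (i,j), from the 18 conditions:

  1 1 1 1 1 1 1
  1 1 1 1 1 1 2
  1 1 1 1 2 2 3
  1 1 1 1 2 3 4
  1 2 2 2 3 4 5
  1 2 2 3 4 5 6
  1 2 3 4 5 6 7

the unique w with this rank table is (1, 7, 5, 6, 2, 4, 3).

Rothe diagram D(w) (12 cells), 3 SE-corners (essential conditions):

[(2, 6, 1), (4, 4, 1), (6, 3, 2)]


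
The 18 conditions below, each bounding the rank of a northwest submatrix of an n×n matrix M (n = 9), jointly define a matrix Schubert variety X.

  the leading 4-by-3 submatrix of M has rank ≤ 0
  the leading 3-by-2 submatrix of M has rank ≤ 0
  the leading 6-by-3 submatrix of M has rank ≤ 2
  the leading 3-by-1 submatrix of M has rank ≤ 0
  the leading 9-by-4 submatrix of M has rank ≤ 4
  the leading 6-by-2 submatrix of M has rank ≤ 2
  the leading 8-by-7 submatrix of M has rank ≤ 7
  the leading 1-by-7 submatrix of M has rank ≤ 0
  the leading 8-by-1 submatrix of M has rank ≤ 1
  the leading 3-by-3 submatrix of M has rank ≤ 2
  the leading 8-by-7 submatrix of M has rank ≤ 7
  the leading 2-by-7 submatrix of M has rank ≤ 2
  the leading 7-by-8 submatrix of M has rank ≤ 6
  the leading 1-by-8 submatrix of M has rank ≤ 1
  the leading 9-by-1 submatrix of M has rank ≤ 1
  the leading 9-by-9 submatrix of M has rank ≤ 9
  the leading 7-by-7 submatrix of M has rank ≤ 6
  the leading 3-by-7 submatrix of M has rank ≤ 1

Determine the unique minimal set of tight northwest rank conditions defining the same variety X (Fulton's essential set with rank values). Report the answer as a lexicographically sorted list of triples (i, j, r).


Rank table r_w(9×9) implied by the 18 constraints:

  row 1: 0 0 0 0 0 0 0 1 1
  row 2: 0 0 0 1 1 1 1 2 2
  row 3: 0 0 0 1 1 1 1 2 3
  row 4: 0 0 0 1 2 2 2 3 4
  row 5: 1 1 1 2 3 3 3 4 5
  row 6: 1 2 2 3 4 4 4 5 6
  row 7: 1 2 3 4 5 5 5 6 7
  row 8: 1 2 3 4 5 6 6 7 8
  row 9: 1 2 3 4 5 6 7 8 9

second differences of R give the permutation w = (8, 4, 9, 5, 1, 2, 3, 6, 7).

3 SE-corners of the 19-cell Rothe diagram give Ess(w):

[(1, 7, 0), (3, 7, 1), (4, 3, 0)]


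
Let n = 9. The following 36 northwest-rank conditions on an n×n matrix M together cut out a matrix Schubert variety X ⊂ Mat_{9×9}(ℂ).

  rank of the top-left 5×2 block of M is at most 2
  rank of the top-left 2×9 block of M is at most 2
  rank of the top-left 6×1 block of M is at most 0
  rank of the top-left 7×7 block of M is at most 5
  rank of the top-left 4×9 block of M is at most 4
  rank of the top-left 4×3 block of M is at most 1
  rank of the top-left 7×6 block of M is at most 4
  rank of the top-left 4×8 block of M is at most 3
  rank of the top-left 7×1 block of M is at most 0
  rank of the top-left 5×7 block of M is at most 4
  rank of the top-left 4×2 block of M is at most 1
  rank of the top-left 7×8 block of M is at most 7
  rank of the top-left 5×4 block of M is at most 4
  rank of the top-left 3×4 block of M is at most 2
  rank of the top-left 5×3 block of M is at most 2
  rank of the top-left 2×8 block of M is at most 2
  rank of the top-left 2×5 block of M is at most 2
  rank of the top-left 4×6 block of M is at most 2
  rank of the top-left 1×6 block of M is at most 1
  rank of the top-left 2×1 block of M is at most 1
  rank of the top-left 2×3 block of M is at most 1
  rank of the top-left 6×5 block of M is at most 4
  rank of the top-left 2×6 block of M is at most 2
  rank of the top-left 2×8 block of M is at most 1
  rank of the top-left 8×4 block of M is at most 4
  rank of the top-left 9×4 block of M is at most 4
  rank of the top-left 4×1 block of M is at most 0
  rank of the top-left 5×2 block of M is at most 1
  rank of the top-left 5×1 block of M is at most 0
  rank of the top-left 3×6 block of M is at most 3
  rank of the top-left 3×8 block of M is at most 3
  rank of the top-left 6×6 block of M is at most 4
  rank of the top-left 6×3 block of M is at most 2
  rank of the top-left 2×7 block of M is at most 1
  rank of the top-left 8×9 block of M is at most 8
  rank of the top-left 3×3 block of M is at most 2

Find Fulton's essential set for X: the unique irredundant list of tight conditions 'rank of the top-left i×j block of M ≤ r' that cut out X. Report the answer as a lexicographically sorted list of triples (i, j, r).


Propagating the 36 rank bounds to every northwest block:

  row 1: 0 | 1 | 1 | 1 | 1 | 1 | 1 | 1 | 1
  row 2: 0 | 1 | 1 | 1 | 1 | 1 | 1 | 1 | 2
  row 3: 0 | 1 | 1 | 2 | 2 | 2 | 2 | 2 | 3
  row 4: 0 | 1 | 1 | 2 | 2 | 2 | 3 | 3 | 4
  row 5: 0 | 1 | 2 | 3 | 3 | 3 | 4 | 4 | 5
  row 6: 0 | 1 | 2 | 3 | 4 | 4 | 5 | 5 | 6
  row 7: 0 | 1 | 2 | 3 | 4 | 4 | 5 | 6 | 7
  row 8: 1 | 2 | 3 | 4 | 5 | 5 | 6 | 7 | 8
  row 9: 1 | 2 | 3 | 4 | 5 | 6 | 7 | 8 | 9

hence w(1..9) = (2, 9, 4, 7, 3, 5, 8, 1, 6).

D(w) has 18 cells with 5 SE-corners; essential set:

[(2, 8, 1), (4, 3, 1), (4, 6, 2), (7, 1, 0), (7, 6, 4)]
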